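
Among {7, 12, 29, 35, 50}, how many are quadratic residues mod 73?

3

(7/73) = -1 → non-residue.
(12/73) = +1 → QR.
(29/73) = -1 → non-residue.
(35/73) = +1 → QR.
(50/73) = +1 → QR.
Total quadratic residues among the 5: 3.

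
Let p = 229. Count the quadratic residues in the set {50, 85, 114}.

(50/229) = -1 → non-residue.
(85/229) = +1 → QR.
(114/229) = -1 → non-residue.
Total quadratic residues among the 3: 1.

1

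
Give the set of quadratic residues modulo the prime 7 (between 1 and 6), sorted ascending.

Square k = 1,…,3 (k and 7−k give the same square):
1²=1, 2²=4, 3²≡2 (mod 7).
So the quadratic residues mod 7 are {1, 2, 4}.

1 2 4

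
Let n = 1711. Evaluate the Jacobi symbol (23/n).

-1

Reciprocity: 23 ≡ 3 and 1711 ≡ 3 (mod 4), so (23/1711) = −(1711/23).
Reduce top mod 23: now compute (9/23).
Reciprocity: 9 ≡ 1 and 23 ≡ 3 (mod 4), so (9/23) = +(23/9).
Reduce top mod 9: now compute (5/9).
Reciprocity: 5 ≡ 1 and 9 ≡ 1 (mod 4), so (5/9) = +(9/5).
Reduce top mod 5: now compute (4/5).
Pull out 2^2: since 5 ≡ 5 (mod 8), (2/5) = -1, so (2/5)^2 = +1.
Reached (1/5) = 1. Collecting the sign flips along the way, the symbol is -1.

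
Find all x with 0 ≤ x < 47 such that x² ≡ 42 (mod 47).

18, 29

Since 47 ≡ 3 (mod 4), a square root of 42 is 42^((47+1)/4) = 42^12 mod 47.
Repeated squaring: 42^2≡25, 42^4≡14, 42^8≡8 (mod 47).
42^12 = 42^(8+4) ≡ 18 (mod 47).
Check: 18² = 324 ≡ 42 (mod 47). The two roots are 18 and 29.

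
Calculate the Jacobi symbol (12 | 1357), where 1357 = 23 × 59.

Pull out 2^2: since 1357 ≡ 5 (mod 8), (2/1357) = -1, so (2/1357)^2 = +1.
Reciprocity: 3 ≡ 3 and 1357 ≡ 1 (mod 4), so (3/1357) = +(1357/3).
Reduce top mod 3: now compute (1/3).
Reached (1/3) = 1. Collecting the sign flips along the way, the symbol is +1.

1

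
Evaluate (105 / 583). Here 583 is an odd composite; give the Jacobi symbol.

Reciprocity: 105 ≡ 1 and 583 ≡ 3 (mod 4), so (105/583) = +(583/105).
Reduce top mod 105: now compute (58/105).
Pull out 2: since 105 ≡ 1 (mod 8), (2/105) = +1.
Reciprocity: 29 ≡ 1 and 105 ≡ 1 (mod 4), so (29/105) = +(105/29).
Reduce top mod 29: now compute (18/29).
Pull out 2: since 29 ≡ 5 (mod 8), (2/29) = -1.
Reciprocity: 9 ≡ 1 and 29 ≡ 1 (mod 4), so (9/29) = +(29/9).
Reduce top mod 9: now compute (2/9).
Pull out 2: since 9 ≡ 1 (mod 8), (2/9) = +1.
Reached (1/9) = 1. Collecting the sign flips along the way, the symbol is -1.

-1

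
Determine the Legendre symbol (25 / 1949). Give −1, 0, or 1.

Reciprocity: 25 ≡ 1 and 1949 ≡ 1 (mod 4), so (25/1949) = +(1949/25).
Reduce top mod 25: now compute (24/25).
Pull out 2^3: since 25 ≡ 1 (mod 8), (2/25) = +1, so (2/25)^3 = +1.
Reciprocity: 3 ≡ 3 and 25 ≡ 1 (mod 4), so (3/25) = +(25/3).
Reduce top mod 3: now compute (1/3).
Reached (1/3) = 1. Collecting the sign flips along the way, the symbol is +1.

1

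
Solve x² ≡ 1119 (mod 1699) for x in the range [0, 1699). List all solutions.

Since 1699 ≡ 3 (mod 4), a square root of 1119 is 1119^((1699+1)/4) = 1119^425 mod 1699.
Repeated squaring: 1119^2≡1697, 1119^4≡4, 1119^8≡16, 1119^16≡256, 1119^32≡974, 1119^64≡634, 1119^128≡992, 1119^256≡343 (mod 1699).
1119^425 = 1119^(256+128+32+8+1) ≡ 449 (mod 1699).
Check: 449² = 201601 ≡ 1119 (mod 1699). The two roots are 449 and 1250.

449, 1250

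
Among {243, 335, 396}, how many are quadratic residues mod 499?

(243/499) = -1 → non-residue.
(335/499) = +1 → QR.
(396/499) = -1 → non-residue.
Total quadratic residues among the 3: 1.

1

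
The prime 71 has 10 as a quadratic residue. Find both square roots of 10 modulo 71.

9, 62

Since 71 ≡ 3 (mod 4), a square root of 10 is 10^((71+1)/4) = 10^18 mod 71.
Repeated squaring: 10^2≡29, 10^4≡60, 10^8≡50, 10^16≡15 (mod 71).
10^18 = 10^(16+2) ≡ 9 (mod 71).
Check: 9² = 81 ≡ 10 (mod 71). The two roots are 9 and 62.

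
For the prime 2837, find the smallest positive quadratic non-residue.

(2/2837) = −1, so 2 is the smallest positive non-residue mod 2837.

2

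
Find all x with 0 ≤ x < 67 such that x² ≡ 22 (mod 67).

25, 42

Since 67 ≡ 3 (mod 4), a square root of 22 is 22^((67+1)/4) = 22^17 mod 67.
Repeated squaring: 22^2≡15, 22^4≡24, 22^8≡40, 22^16≡59 (mod 67).
22^17 = 22^(16+1) ≡ 25 (mod 67).
Check: 25² = 625 ≡ 22 (mod 67). The two roots are 25 and 42.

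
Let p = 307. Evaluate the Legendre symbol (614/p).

0

First reduce: 614 ≡ 0 (mod 307).
Top reduces to 0: gcd > 1, so the symbol is 0.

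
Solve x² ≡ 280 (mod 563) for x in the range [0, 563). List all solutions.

Since 563 ≡ 3 (mod 4), a square root of 280 is 280^((563+1)/4) = 280^141 mod 563.
Repeated squaring: 280^2≡143, 280^4≡181, 280^8≡107, 280^16≡189, 280^32≡252, 280^64≡448, 280^128≡276 (mod 563).
280^141 = 280^(128+8+4+1) ≡ 308 (mod 563).
Check: 308² = 94864 ≡ 280 (mod 563). The two roots are 255 and 308.

255, 308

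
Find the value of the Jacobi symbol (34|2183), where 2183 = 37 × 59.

-1

Pull out 2: since 2183 ≡ 7 (mod 8), (2/2183) = +1.
Reciprocity: 17 ≡ 1 and 2183 ≡ 3 (mod 4), so (17/2183) = +(2183/17).
Reduce top mod 17: now compute (7/17).
Reciprocity: 7 ≡ 3 and 17 ≡ 1 (mod 4), so (7/17) = +(17/7).
Reduce top mod 7: now compute (3/7).
Reciprocity: 3 ≡ 3 and 7 ≡ 3 (mod 4), so (3/7) = −(7/3).
Reduce top mod 3: now compute (1/3).
Reached (1/3) = 1. Collecting the sign flips along the way, the symbol is -1.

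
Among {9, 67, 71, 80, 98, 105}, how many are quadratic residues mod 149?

3

(9/149) = +1 → QR.
(67/149) = +1 → QR.
(71/149) = -1 → non-residue.
(80/149) = +1 → QR.
(98/149) = -1 → non-residue.
(105/149) = -1 → non-residue.
Total quadratic residues among the 6: 3.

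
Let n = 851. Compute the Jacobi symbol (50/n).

Pull out 2: since 851 ≡ 3 (mod 8), (2/851) = -1.
Reciprocity: 25 ≡ 1 and 851 ≡ 3 (mod 4), so (25/851) = +(851/25).
Reduce top mod 25: now compute (1/25).
Reached (1/25) = 1. Collecting the sign flips along the way, the symbol is -1.

-1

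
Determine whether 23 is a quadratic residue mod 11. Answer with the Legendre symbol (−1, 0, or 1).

1

Euler's criterion: (23/11) ≡ 1^5 (mod 11).
1^2 ≡ 1 (mod 11)
1^4 ≡ 1 (mod 11)
1^5 = 1^(4+1) ≡ 1 (mod 11).
Result is 1, so (23/11) = 1.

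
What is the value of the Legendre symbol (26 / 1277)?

-1

Pull out 2: since 1277 ≡ 5 (mod 8), (2/1277) = -1.
Reciprocity: 13 ≡ 1 and 1277 ≡ 1 (mod 4), so (13/1277) = +(1277/13).
Reduce top mod 13: now compute (3/13).
Reciprocity: 3 ≡ 3 and 13 ≡ 1 (mod 4), so (3/13) = +(13/3).
Reduce top mod 3: now compute (1/3).
Reached (1/3) = 1. Collecting the sign flips along the way, the symbol is -1.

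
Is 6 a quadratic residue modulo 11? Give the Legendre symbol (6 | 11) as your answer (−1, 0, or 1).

Euler's criterion: (6/11) ≡ 6^5 (mod 11).
6^2 ≡ 3 (mod 11)
6^4 ≡ 9 (mod 11)
6^5 = 6^(4+1) ≡ 10 (mod 11).
Result is 10 ≡ −1, so (6/11) = −1.

-1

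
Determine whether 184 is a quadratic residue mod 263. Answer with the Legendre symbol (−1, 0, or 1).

Pull out 2^3: since 263 ≡ 7 (mod 8), (2/263) = +1, so (2/263)^3 = +1.
Reciprocity: 23 ≡ 3 and 263 ≡ 3 (mod 4), so (23/263) = −(263/23).
Reduce top mod 23: now compute (10/23).
Pull out 2: since 23 ≡ 7 (mod 8), (2/23) = +1.
Reciprocity: 5 ≡ 1 and 23 ≡ 3 (mod 4), so (5/23) = +(23/5).
Reduce top mod 5: now compute (3/5).
Reciprocity: 3 ≡ 3 and 5 ≡ 1 (mod 4), so (3/5) = +(5/3).
Reduce top mod 3: now compute (2/3).
Pull out 2: since 3 ≡ 3 (mod 8), (2/3) = -1.
Reached (1/3) = 1. Collecting the sign flips along the way, the symbol is +1.

1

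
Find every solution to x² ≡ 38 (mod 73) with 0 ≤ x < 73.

29, 44

73 ≡ 1 (mod 4), so we find a root by search.
Trying successive values, 29² = 841 ≡ 38 (mod 73). The other root is 73 − 29 = 44.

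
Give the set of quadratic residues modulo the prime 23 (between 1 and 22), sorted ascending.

1 2 3 4 6 8 9 12 13 16 18

Square k = 1,…,11 (k and 23−k give the same square):
1²=1, 2²=4, 3²=9, 4²=16, 5²≡2, 6²≡13, 7²≡3, 8²≡18, 9²≡12, 10²≡8, 11²≡6 (mod 23).
So the quadratic residues mod 23 are {1, 2, 3, 4, 6, 8, 9, 12, 13, 16, 18}.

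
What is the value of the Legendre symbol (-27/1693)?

First reduce: -27 ≡ 1666 (mod 1693).
Pull out 2: since 1693 ≡ 5 (mod 8), (2/1693) = -1.
Reciprocity: 833 ≡ 1 and 1693 ≡ 1 (mod 4), so (833/1693) = +(1693/833).
Reduce top mod 833: now compute (27/833).
Reciprocity: 27 ≡ 3 and 833 ≡ 1 (mod 4), so (27/833) = +(833/27).
Reduce top mod 27: now compute (23/27).
Reciprocity: 23 ≡ 3 and 27 ≡ 3 (mod 4), so (23/27) = −(27/23).
Reduce top mod 23: now compute (4/23).
Pull out 2^2: since 23 ≡ 7 (mod 8), (2/23) = +1, so (2/23)^2 = +1.
Reached (1/23) = 1. Collecting the sign flips along the way, the symbol is +1.

1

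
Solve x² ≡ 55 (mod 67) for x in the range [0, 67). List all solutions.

16, 51

Since 67 ≡ 3 (mod 4), a square root of 55 is 55^((67+1)/4) = 55^17 mod 67.
Repeated squaring: 55^2≡10, 55^4≡33, 55^8≡17, 55^16≡21 (mod 67).
55^17 = 55^(16+1) ≡ 16 (mod 67).
Check: 16² = 256 ≡ 55 (mod 67). The two roots are 16 and 51.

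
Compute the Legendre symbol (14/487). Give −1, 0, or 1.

-1

Euler's criterion: (14/487) ≡ 14^243 (mod 487).
14^2 ≡ 196 (mod 487)
14^4 ≡ 430 (mod 487)
14^8 ≡ 327 (mod 487)
14^16 ≡ 276 (mod 487)
14^32 ≡ 204 (mod 487)
14^64 ≡ 221 (mod 487)
14^128 ≡ 141 (mod 487)
14^243 = 14^(128+64+32+16+2+1) ≡ 486 (mod 487).
Result is 486 ≡ −1, so (14/487) = −1.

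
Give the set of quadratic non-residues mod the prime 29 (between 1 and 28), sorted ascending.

Square k = 1,…,14 (k and 29−k give the same square):
1²=1, 2²=4, 3²=9, 4²=16, 5²=25, 6²≡7, 7²≡20, 8²≡6, 9²≡23, 10²≡13, 11²≡5, 12²≡28, 13²≡24, 14²≡22 (mod 29).
The residues are {1, 4, 5, 6, 7, 9, 13, 16, 20, 22, 23, 24, 25, 28}; the non-residues are the remaining 14 nonzero classes.

2,3,8,10,11,12,14,15,17,18,19,21,26,27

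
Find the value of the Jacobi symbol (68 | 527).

Pull out 2^2: since 527 ≡ 7 (mod 8), (2/527) = +1, so (2/527)^2 = +1.
Reciprocity: 17 ≡ 1 and 527 ≡ 3 (mod 4), so (17/527) = +(527/17).
Reduce top mod 17: now compute (0/17).
Top reduces to 0: gcd > 1, so the symbol is 0.

0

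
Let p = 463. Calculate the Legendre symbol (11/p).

Reciprocity: 11 ≡ 3 and 463 ≡ 3 (mod 4), so (11/463) = −(463/11).
Reduce top mod 11: now compute (1/11).
Reached (1/11) = 1. Collecting the sign flips along the way, the symbol is -1.

-1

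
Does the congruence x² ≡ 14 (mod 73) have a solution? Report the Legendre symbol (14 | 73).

-1

Euler's criterion: (14/73) ≡ 14^36 (mod 73).
14^2 ≡ 50 (mod 73)
14^4 ≡ 18 (mod 73)
14^8 ≡ 32 (mod 73)
14^16 ≡ 2 (mod 73)
14^32 ≡ 4 (mod 73)
14^36 = 14^(32+4) ≡ 72 (mod 73).
Result is 72 ≡ −1, so (14/73) = −1.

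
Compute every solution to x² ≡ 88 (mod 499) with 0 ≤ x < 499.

Since 499 ≡ 3 (mod 4), a square root of 88 is 88^((499+1)/4) = 88^125 mod 499.
Repeated squaring: 88^2≡259, 88^4≡215, 88^8≡317, 88^16≡190, 88^32≡172, 88^64≡143 (mod 499).
88^125 = 88^(64+32+16+8+4+1) ≡ 228 (mod 499).
Check: 228² = 51984 ≡ 88 (mod 499). The two roots are 228 and 271.

228, 271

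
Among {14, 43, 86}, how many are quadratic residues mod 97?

2

(14/97) = -1 → non-residue.
(43/97) = +1 → QR.
(86/97) = +1 → QR.
Total quadratic residues among the 3: 2.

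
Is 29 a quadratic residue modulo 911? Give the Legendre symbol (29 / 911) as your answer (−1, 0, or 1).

-1

Reciprocity: 29 ≡ 1 and 911 ≡ 3 (mod 4), so (29/911) = +(911/29).
Reduce top mod 29: now compute (12/29).
Pull out 2^2: since 29 ≡ 5 (mod 8), (2/29) = -1, so (2/29)^2 = +1.
Reciprocity: 3 ≡ 3 and 29 ≡ 1 (mod 4), so (3/29) = +(29/3).
Reduce top mod 3: now compute (2/3).
Pull out 2: since 3 ≡ 3 (mod 8), (2/3) = -1.
Reached (1/3) = 1. Collecting the sign flips along the way, the symbol is -1.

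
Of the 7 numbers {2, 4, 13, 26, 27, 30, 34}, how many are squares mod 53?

2

(2/53) = -1 → non-residue.
(4/53) = +1 → QR.
(13/53) = +1 → QR.
(26/53) = -1 → non-residue.
(27/53) = -1 → non-residue.
(30/53) = -1 → non-residue.
(34/53) = -1 → non-residue.
Total quadratic residues among the 7: 2.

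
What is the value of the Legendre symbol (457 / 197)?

1

First reduce: 457 ≡ 63 (mod 197).
Reciprocity: 63 ≡ 3 and 197 ≡ 1 (mod 4), so (63/197) = +(197/63).
Reduce top mod 63: now compute (8/63).
Pull out 2^3: since 63 ≡ 7 (mod 8), (2/63) = +1, so (2/63)^3 = +1.
Reached (1/63) = 1. Collecting the sign flips along the way, the symbol is +1.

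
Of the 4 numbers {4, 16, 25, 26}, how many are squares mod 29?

(4/29) = +1 → QR.
(16/29) = +1 → QR.
(25/29) = +1 → QR.
(26/29) = -1 → non-residue.
Total quadratic residues among the 4: 3.

3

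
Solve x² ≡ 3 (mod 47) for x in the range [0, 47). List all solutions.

12, 35

Since 47 ≡ 3 (mod 4), a square root of 3 is 3^((47+1)/4) = 3^12 mod 47.
Repeated squaring: 3^2≡9, 3^4≡34, 3^8≡28 (mod 47).
3^12 = 3^(8+4) ≡ 12 (mod 47).
Check: 12² = 144 ≡ 3 (mod 47). The two roots are 12 and 35.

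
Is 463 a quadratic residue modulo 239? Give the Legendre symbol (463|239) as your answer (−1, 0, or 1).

-1

First reduce: 463 ≡ 224 (mod 239).
Pull out 2^5: since 239 ≡ 7 (mod 8), (2/239) = +1, so (2/239)^5 = +1.
Reciprocity: 7 ≡ 3 and 239 ≡ 3 (mod 4), so (7/239) = −(239/7).
Reduce top mod 7: now compute (1/7).
Reached (1/7) = 1. Collecting the sign flips along the way, the symbol is -1.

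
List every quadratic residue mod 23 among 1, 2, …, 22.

1, 2, 3, 4, 6, 8, 9, 12, 13, 16, 18

Square k = 1,…,11 (k and 23−k give the same square):
1²=1, 2²=4, 3²=9, 4²=16, 5²≡2, 6²≡13, 7²≡3, 8²≡18, 9²≡12, 10²≡8, 11²≡6 (mod 23).
So the quadratic residues mod 23 are {1, 2, 3, 4, 6, 8, 9, 12, 13, 16, 18}.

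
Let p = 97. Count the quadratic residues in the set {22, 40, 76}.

1

(22/97) = +1 → QR.
(40/97) = -1 → non-residue.
(76/97) = -1 → non-residue.
Total quadratic residues among the 3: 1.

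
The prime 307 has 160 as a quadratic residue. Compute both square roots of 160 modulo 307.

Since 307 ≡ 3 (mod 4), a square root of 160 is 160^((307+1)/4) = 160^77 mod 307.
Repeated squaring: 160^2≡119, 160^4≡39, 160^8≡293, 160^16≡196, 160^32≡41, 160^64≡146 (mod 307).
160^77 = 160^(64+8+4+1) ≡ 62 (mod 307).
Check: 62² = 3844 ≡ 160 (mod 307). The two roots are 62 and 245.

62, 245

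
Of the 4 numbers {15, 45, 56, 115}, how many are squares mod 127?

(15/127) = +1 → QR.
(45/127) = -1 → non-residue.
(56/127) = -1 → non-residue.
(115/127) = +1 → QR.
Total quadratic residues among the 4: 2.

2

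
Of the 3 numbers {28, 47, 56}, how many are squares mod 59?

1

(28/59) = +1 → QR.
(47/59) = -1 → non-residue.
(56/59) = -1 → non-residue.
Total quadratic residues among the 3: 1.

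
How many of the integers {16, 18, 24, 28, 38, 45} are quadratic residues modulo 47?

4

(16/47) = +1 → QR.
(18/47) = +1 → QR.
(24/47) = +1 → QR.
(28/47) = +1 → QR.
(38/47) = -1 → non-residue.
(45/47) = -1 → non-residue.
Total quadratic residues among the 6: 4.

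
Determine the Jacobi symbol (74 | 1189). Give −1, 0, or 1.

Pull out 2: since 1189 ≡ 5 (mod 8), (2/1189) = -1.
Reciprocity: 37 ≡ 1 and 1189 ≡ 1 (mod 4), so (37/1189) = +(1189/37).
Reduce top mod 37: now compute (5/37).
Reciprocity: 5 ≡ 1 and 37 ≡ 1 (mod 4), so (5/37) = +(37/5).
Reduce top mod 5: now compute (2/5).
Pull out 2: since 5 ≡ 5 (mod 8), (2/5) = -1.
Reached (1/5) = 1. Collecting the sign flips along the way, the symbol is +1.

1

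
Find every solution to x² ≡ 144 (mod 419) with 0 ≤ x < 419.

Since 419 ≡ 3 (mod 4), a square root of 144 is 144^((419+1)/4) = 144^105 mod 419.
Repeated squaring: 144^2≡205, 144^4≡125, 144^8≡122, 144^16≡219, 144^32≡195, 144^64≡315 (mod 419).
144^105 = 144^(64+32+8+1) ≡ 12 (mod 419).
Check: 12² = 144 ≡ 144 (mod 419). The two roots are 12 and 407.

12, 407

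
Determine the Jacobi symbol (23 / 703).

Reciprocity: 23 ≡ 3 and 703 ≡ 3 (mod 4), so (23/703) = −(703/23).
Reduce top mod 23: now compute (13/23).
Reciprocity: 13 ≡ 1 and 23 ≡ 3 (mod 4), so (13/23) = +(23/13).
Reduce top mod 13: now compute (10/13).
Pull out 2: since 13 ≡ 5 (mod 8), (2/13) = -1.
Reciprocity: 5 ≡ 1 and 13 ≡ 1 (mod 4), so (5/13) = +(13/5).
Reduce top mod 5: now compute (3/5).
Reciprocity: 3 ≡ 3 and 5 ≡ 1 (mod 4), so (3/5) = +(5/3).
Reduce top mod 3: now compute (2/3).
Pull out 2: since 3 ≡ 3 (mod 8), (2/3) = -1.
Reached (1/3) = 1. Collecting the sign flips along the way, the symbol is -1.

-1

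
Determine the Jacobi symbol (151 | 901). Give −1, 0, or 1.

Reciprocity: 151 ≡ 3 and 901 ≡ 1 (mod 4), so (151/901) = +(901/151).
Reduce top mod 151: now compute (146/151).
Pull out 2: since 151 ≡ 7 (mod 8), (2/151) = +1.
Reciprocity: 73 ≡ 1 and 151 ≡ 3 (mod 4), so (73/151) = +(151/73).
Reduce top mod 73: now compute (5/73).
Reciprocity: 5 ≡ 1 and 73 ≡ 1 (mod 4), so (5/73) = +(73/5).
Reduce top mod 5: now compute (3/5).
Reciprocity: 3 ≡ 3 and 5 ≡ 1 (mod 4), so (3/5) = +(5/3).
Reduce top mod 3: now compute (2/3).
Pull out 2: since 3 ≡ 3 (mod 8), (2/3) = -1.
Reached (1/3) = 1. Collecting the sign flips along the way, the symbol is -1.

-1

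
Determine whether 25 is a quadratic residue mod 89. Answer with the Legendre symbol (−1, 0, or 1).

1

Euler's criterion: (25/89) ≡ 25^44 (mod 89).
25^2 ≡ 2 (mod 89)
25^4 ≡ 4 (mod 89)
25^8 ≡ 16 (mod 89)
25^16 ≡ 78 (mod 89)
25^32 ≡ 32 (mod 89)
25^44 = 25^(32+8+4) ≡ 1 (mod 89).
Result is 1, so (25/89) = 1.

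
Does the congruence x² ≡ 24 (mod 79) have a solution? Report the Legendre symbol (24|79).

-1

Euler's criterion: (24/79) ≡ 24^39 (mod 79).
24^2 ≡ 23 (mod 79)
24^4 ≡ 55 (mod 79)
24^8 ≡ 23 (mod 79)
24^16 ≡ 55 (mod 79)
24^32 ≡ 23 (mod 79)
24^39 = 24^(32+4+2+1) ≡ 78 (mod 79).
Result is 78 ≡ −1, so (24/79) = −1.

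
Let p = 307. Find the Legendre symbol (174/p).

Pull out 2: since 307 ≡ 3 (mod 8), (2/307) = -1.
Reciprocity: 87 ≡ 3 and 307 ≡ 3 (mod 4), so (87/307) = −(307/87).
Reduce top mod 87: now compute (46/87).
Pull out 2: since 87 ≡ 7 (mod 8), (2/87) = +1.
Reciprocity: 23 ≡ 3 and 87 ≡ 3 (mod 4), so (23/87) = −(87/23).
Reduce top mod 23: now compute (18/23).
Pull out 2: since 23 ≡ 7 (mod 8), (2/23) = +1.
Reciprocity: 9 ≡ 1 and 23 ≡ 3 (mod 4), so (9/23) = +(23/9).
Reduce top mod 9: now compute (5/9).
Reciprocity: 5 ≡ 1 and 9 ≡ 1 (mod 4), so (5/9) = +(9/5).
Reduce top mod 5: now compute (4/5).
Pull out 2^2: since 5 ≡ 5 (mod 8), (2/5) = -1, so (2/5)^2 = +1.
Reached (1/5) = 1. Collecting the sign flips along the way, the symbol is -1.

-1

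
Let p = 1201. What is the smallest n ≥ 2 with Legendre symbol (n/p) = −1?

(2/1201) = +1, so 2 is a residue.
(3/1201) = +1, so 3 is a residue.
(4/1201) = +1, so 4 is a residue.
(5/1201) = +1, so 5 is a residue.
(6/1201) = +1, so 6 is a residue.
(7/1201) = +1, so 7 is a residue.
(8/1201) = +1, so 8 is a residue.
(9/1201) = +1, so 9 is a residue.
(10/1201) = +1, so 10 is a residue.
(11/1201) = −1, so 11 is the smallest positive non-residue mod 1201.

11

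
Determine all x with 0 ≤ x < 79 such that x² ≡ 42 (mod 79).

11, 68

Since 79 ≡ 3 (mod 4), a square root of 42 is 42^((79+1)/4) = 42^20 mod 79.
Repeated squaring: 42^2≡26, 42^4≡44, 42^8≡40, 42^16≡20 (mod 79).
42^20 = 42^(16+4) ≡ 11 (mod 79).
Check: 11² = 121 ≡ 42 (mod 79). The two roots are 11 and 68.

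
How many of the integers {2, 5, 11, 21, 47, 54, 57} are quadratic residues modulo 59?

(2/59) = -1 → non-residue.
(5/59) = +1 → QR.
(11/59) = -1 → non-residue.
(21/59) = +1 → QR.
(47/59) = -1 → non-residue.
(54/59) = -1 → non-residue.
(57/59) = +1 → QR.
Total quadratic residues among the 7: 3.

3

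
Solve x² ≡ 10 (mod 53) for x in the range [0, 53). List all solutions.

13, 40

53 ≡ 1 (mod 4), so we find a root by search.
Trying successive values, 13² = 169 ≡ 10 (mod 53). The other root is 53 − 13 = 40.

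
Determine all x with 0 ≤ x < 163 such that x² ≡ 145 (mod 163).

54, 109

Since 163 ≡ 3 (mod 4), a square root of 145 is 145^((163+1)/4) = 145^41 mod 163.
Repeated squaring: 145^2≡161, 145^4≡4, 145^8≡16, 145^16≡93, 145^32≡10 (mod 163).
145^41 = 145^(32+8+1) ≡ 54 (mod 163).
Check: 54² = 2916 ≡ 145 (mod 163). The two roots are 54 and 109.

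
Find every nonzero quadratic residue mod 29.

Square k = 1,…,14 (k and 29−k give the same square):
1²=1, 2²=4, 3²=9, 4²=16, 5²=25, 6²≡7, 7²≡20, 8²≡6, 9²≡23, 10²≡13, 11²≡5, 12²≡28, 13²≡24, 14²≡22 (mod 29).
So the quadratic residues mod 29 are {1, 4, 5, 6, 7, 9, 13, 16, 20, 22, 23, 24, 25, 28}.

1, 4, 5, 6, 7, 9, 13, 16, 20, 22, 23, 24, 25, 28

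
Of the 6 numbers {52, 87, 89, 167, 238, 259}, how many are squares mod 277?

(52/277) = +1 → QR.
(87/277) = +1 → QR.
(89/277) = +1 → QR.
(167/277) = -1 → non-residue.
(238/277) = +1 → QR.
(259/277) = -1 → non-residue.
Total quadratic residues among the 6: 4.

4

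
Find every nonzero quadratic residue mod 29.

Square k = 1,…,14 (k and 29−k give the same square):
1²=1, 2²=4, 3²=9, 4²=16, 5²=25, 6²≡7, 7²≡20, 8²≡6, 9²≡23, 10²≡13, 11²≡5, 12²≡28, 13²≡24, 14²≡22 (mod 29).
So the quadratic residues mod 29 are {1, 4, 5, 6, 7, 9, 13, 16, 20, 22, 23, 24, 25, 28}.

1,4,5,6,7,9,13,16,20,22,23,24,25,28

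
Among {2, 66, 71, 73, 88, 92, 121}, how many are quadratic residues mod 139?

3

(2/139) = -1 → non-residue.
(66/139) = +1 → QR.
(71/139) = +1 → QR.
(73/139) = -1 → non-residue.
(88/139) = -1 → non-residue.
(92/139) = -1 → non-residue.
(121/139) = +1 → QR.
Total quadratic residues among the 7: 3.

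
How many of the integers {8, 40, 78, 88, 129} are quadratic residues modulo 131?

(8/131) = -1 → non-residue.
(40/131) = -1 → non-residue.
(78/131) = -1 → non-residue.
(88/131) = -1 → non-residue.
(129/131) = +1 → QR.
Total quadratic residues among the 5: 1.

1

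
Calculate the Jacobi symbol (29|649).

Reciprocity: 29 ≡ 1 and 649 ≡ 1 (mod 4), so (29/649) = +(649/29).
Reduce top mod 29: now compute (11/29).
Reciprocity: 11 ≡ 3 and 29 ≡ 1 (mod 4), so (11/29) = +(29/11).
Reduce top mod 11: now compute (7/11).
Reciprocity: 7 ≡ 3 and 11 ≡ 3 (mod 4), so (7/11) = −(11/7).
Reduce top mod 7: now compute (4/7).
Pull out 2^2: since 7 ≡ 7 (mod 8), (2/7) = +1, so (2/7)^2 = +1.
Reached (1/7) = 1. Collecting the sign flips along the way, the symbol is -1.

-1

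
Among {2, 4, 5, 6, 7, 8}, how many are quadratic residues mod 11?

(2/11) = -1 → non-residue.
(4/11) = +1 → QR.
(5/11) = +1 → QR.
(6/11) = -1 → non-residue.
(7/11) = -1 → non-residue.
(8/11) = -1 → non-residue.
Total quadratic residues among the 6: 2.

2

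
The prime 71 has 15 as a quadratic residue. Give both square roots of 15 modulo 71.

21, 50

Since 71 ≡ 3 (mod 4), a square root of 15 is 15^((71+1)/4) = 15^18 mod 71.
Repeated squaring: 15^2≡12, 15^4≡2, 15^8≡4, 15^16≡16 (mod 71).
15^18 = 15^(16+2) ≡ 50 (mod 71).
Check: 50² = 2500 ≡ 15 (mod 71). The two roots are 21 and 50.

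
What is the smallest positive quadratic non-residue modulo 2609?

(2/2609) = +1, so 2 is a residue.
(3/2609) = −1, so 3 is the smallest positive non-residue mod 2609.

3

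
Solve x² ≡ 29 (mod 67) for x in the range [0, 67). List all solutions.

30, 37

Since 67 ≡ 3 (mod 4), a square root of 29 is 29^((67+1)/4) = 29^17 mod 67.
Repeated squaring: 29^2≡37, 29^4≡29, 29^8≡37, 29^16≡29 (mod 67).
29^17 = 29^(16+1) ≡ 37 (mod 67).
Check: 37² = 1369 ≡ 29 (mod 67). The two roots are 30 and 37.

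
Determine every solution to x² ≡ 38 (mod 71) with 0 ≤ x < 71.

Since 71 ≡ 3 (mod 4), a square root of 38 is 38^((71+1)/4) = 38^18 mod 71.
Repeated squaring: 38^2≡24, 38^4≡8, 38^8≡64, 38^16≡49 (mod 71).
38^18 = 38^(16+2) ≡ 40 (mod 71).
Check: 40² = 1600 ≡ 38 (mod 71). The two roots are 31 and 40.

31, 40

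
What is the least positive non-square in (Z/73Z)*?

5

(2/73) = +1, so 2 is a residue.
(3/73) = +1, so 3 is a residue.
(4/73) = +1, so 4 is a residue.
(5/73) = −1, so 5 is the smallest positive non-residue mod 73.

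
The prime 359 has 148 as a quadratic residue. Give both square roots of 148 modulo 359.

Since 359 ≡ 3 (mod 4), a square root of 148 is 148^((359+1)/4) = 148^90 mod 359.
Repeated squaring: 148^2≡5, 148^4≡25, 148^8≡266, 148^16≡33, 148^32≡12, 148^64≡144 (mod 359).
148^90 = 148^(64+16+8+2) ≡ 324 (mod 359).
Check: 324² = 104976 ≡ 148 (mod 359). The two roots are 35 and 324.

35, 324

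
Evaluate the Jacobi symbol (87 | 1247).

0

Reciprocity: 87 ≡ 3 and 1247 ≡ 3 (mod 4), so (87/1247) = −(1247/87).
Reduce top mod 87: now compute (29/87).
Reciprocity: 29 ≡ 1 and 87 ≡ 3 (mod 4), so (29/87) = +(87/29).
Reduce top mod 29: now compute (0/29).
Top reduces to 0: gcd > 1, so the symbol is 0.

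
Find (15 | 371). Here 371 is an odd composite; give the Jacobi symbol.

1

Reciprocity: 15 ≡ 3 and 371 ≡ 3 (mod 4), so (15/371) = −(371/15).
Reduce top mod 15: now compute (11/15).
Reciprocity: 11 ≡ 3 and 15 ≡ 3 (mod 4), so (11/15) = −(15/11).
Reduce top mod 11: now compute (4/11).
Pull out 2^2: since 11 ≡ 3 (mod 8), (2/11) = -1, so (2/11)^2 = +1.
Reached (1/11) = 1. Collecting the sign flips along the way, the symbol is +1.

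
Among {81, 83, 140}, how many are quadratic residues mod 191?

1

(81/191) = +1 → QR.
(83/191) = -1 → non-residue.
(140/191) = -1 → non-residue.
Total quadratic residues among the 3: 1.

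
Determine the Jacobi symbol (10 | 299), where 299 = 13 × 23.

-1

Pull out 2: since 299 ≡ 3 (mod 8), (2/299) = -1.
Reciprocity: 5 ≡ 1 and 299 ≡ 3 (mod 4), so (5/299) = +(299/5).
Reduce top mod 5: now compute (4/5).
Pull out 2^2: since 5 ≡ 5 (mod 8), (2/5) = -1, so (2/5)^2 = +1.
Reached (1/5) = 1. Collecting the sign flips along the way, the symbol is -1.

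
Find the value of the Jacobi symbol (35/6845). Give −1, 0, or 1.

0

Reciprocity: 35 ≡ 3 and 6845 ≡ 1 (mod 4), so (35/6845) = +(6845/35).
Reduce top mod 35: now compute (20/35).
Pull out 2^2: since 35 ≡ 3 (mod 8), (2/35) = -1, so (2/35)^2 = +1.
Reciprocity: 5 ≡ 1 and 35 ≡ 3 (mod 4), so (5/35) = +(35/5).
Reduce top mod 5: now compute (0/5).
Top reduces to 0: gcd > 1, so the symbol is 0.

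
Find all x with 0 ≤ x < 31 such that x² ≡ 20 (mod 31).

12, 19

Since 31 ≡ 3 (mod 4), a square root of 20 is 20^((31+1)/4) = 20^8 mod 31.
Repeated squaring: 20^2≡28, 20^4≡9, 20^8≡19 (mod 31).
20^8 = 20^(8) ≡ 19 (mod 31).
Check: 19² = 361 ≡ 20 (mod 31). The two roots are 12 and 19.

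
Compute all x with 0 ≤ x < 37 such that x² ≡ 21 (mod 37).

13, 24

37 ≡ 1 (mod 4), so we find a root by search.
Trying successive values, 13² = 169 ≡ 21 (mod 37). The other root is 37 − 13 = 24.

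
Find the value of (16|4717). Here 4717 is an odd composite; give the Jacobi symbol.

Pull out 2^4: since 4717 ≡ 5 (mod 8), (2/4717) = -1, so (2/4717)^4 = +1.
Reached (1/4717) = 1. Collecting the sign flips along the way, the symbol is +1.

1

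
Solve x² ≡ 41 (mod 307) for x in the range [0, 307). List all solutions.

111, 196

Since 307 ≡ 3 (mod 4), a square root of 41 is 41^((307+1)/4) = 41^77 mod 307.
Repeated squaring: 41^2≡146, 41^4≡133, 41^8≡190, 41^16≡181, 41^32≡219, 41^64≡69 (mod 307).
41^77 = 41^(64+8+4+1) ≡ 196 (mod 307).
Check: 196² = 38416 ≡ 41 (mod 307). The two roots are 111 and 196.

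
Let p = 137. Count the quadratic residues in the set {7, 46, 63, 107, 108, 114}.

(7/137) = +1 → QR.
(46/137) = -1 → non-residue.
(63/137) = +1 → QR.
(107/137) = +1 → QR.
(108/137) = -1 → non-residue.
(114/137) = -1 → non-residue.
Total quadratic residues among the 6: 3.

3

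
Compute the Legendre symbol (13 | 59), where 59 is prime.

Reciprocity: 13 ≡ 1 and 59 ≡ 3 (mod 4), so (13/59) = +(59/13).
Reduce top mod 13: now compute (7/13).
Reciprocity: 7 ≡ 3 and 13 ≡ 1 (mod 4), so (7/13) = +(13/7).
Reduce top mod 7: now compute (6/7).
Pull out 2: since 7 ≡ 7 (mod 8), (2/7) = +1.
Reciprocity: 3 ≡ 3 and 7 ≡ 3 (mod 4), so (3/7) = −(7/3).
Reduce top mod 3: now compute (1/3).
Reached (1/3) = 1. Collecting the sign flips along the way, the symbol is -1.

-1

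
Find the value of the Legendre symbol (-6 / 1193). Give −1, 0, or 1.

First reduce: -6 ≡ 1187 (mod 1193).
Reciprocity: 1187 ≡ 3 and 1193 ≡ 1 (mod 4), so (1187/1193) = +(1193/1187).
Reduce top mod 1187: now compute (6/1187).
Pull out 2: since 1187 ≡ 3 (mod 8), (2/1187) = -1.
Reciprocity: 3 ≡ 3 and 1187 ≡ 3 (mod 4), so (3/1187) = −(1187/3).
Reduce top mod 3: now compute (2/3).
Pull out 2: since 3 ≡ 3 (mod 8), (2/3) = -1.
Reached (1/3) = 1. Collecting the sign flips along the way, the symbol is -1.

-1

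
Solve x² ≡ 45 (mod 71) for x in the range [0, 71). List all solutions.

20, 51

Since 71 ≡ 3 (mod 4), a square root of 45 is 45^((71+1)/4) = 45^18 mod 71.
Repeated squaring: 45^2≡37, 45^4≡20, 45^8≡45, 45^16≡37 (mod 71).
45^18 = 45^(16+2) ≡ 20 (mod 71).
Check: 20² = 400 ≡ 45 (mod 71). The two roots are 20 and 51.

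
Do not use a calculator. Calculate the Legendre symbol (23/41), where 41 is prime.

1

Euler's criterion: (23/41) ≡ 23^20 (mod 41).
23^2 ≡ 37 (mod 41)
23^4 ≡ 16 (mod 41)
23^8 ≡ 10 (mod 41)
23^16 ≡ 18 (mod 41)
23^20 = 23^(16+4) ≡ 1 (mod 41).
Result is 1, so (23/41) = 1.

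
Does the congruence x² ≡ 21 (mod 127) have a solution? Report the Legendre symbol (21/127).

Euler's criterion: (21/127) ≡ 21^63 (mod 127).
21^2 ≡ 60 (mod 127)
21^4 ≡ 44 (mod 127)
21^8 ≡ 31 (mod 127)
21^16 ≡ 72 (mod 127)
21^32 ≡ 104 (mod 127)
21^63 = 21^(32+16+8+4+2+1) ≡ 1 (mod 127).
Result is 1, so (21/127) = 1.

1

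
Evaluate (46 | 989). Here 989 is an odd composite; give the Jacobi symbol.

Pull out 2: since 989 ≡ 5 (mod 8), (2/989) = -1.
Reciprocity: 23 ≡ 3 and 989 ≡ 1 (mod 4), so (23/989) = +(989/23).
Reduce top mod 23: now compute (0/23).
Top reduces to 0: gcd > 1, so the symbol is 0.

0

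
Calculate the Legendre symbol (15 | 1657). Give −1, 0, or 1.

Reciprocity: 15 ≡ 3 and 1657 ≡ 1 (mod 4), so (15/1657) = +(1657/15).
Reduce top mod 15: now compute (7/15).
Reciprocity: 7 ≡ 3 and 15 ≡ 3 (mod 4), so (7/15) = −(15/7).
Reduce top mod 7: now compute (1/7).
Reached (1/7) = 1. Collecting the sign flips along the way, the symbol is -1.

-1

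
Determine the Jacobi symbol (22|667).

Pull out 2: since 667 ≡ 3 (mod 8), (2/667) = -1.
Reciprocity: 11 ≡ 3 and 667 ≡ 3 (mod 4), so (11/667) = −(667/11).
Reduce top mod 11: now compute (7/11).
Reciprocity: 7 ≡ 3 and 11 ≡ 3 (mod 4), so (7/11) = −(11/7).
Reduce top mod 7: now compute (4/7).
Pull out 2^2: since 7 ≡ 7 (mod 8), (2/7) = +1, so (2/7)^2 = +1.
Reached (1/7) = 1. Collecting the sign flips along the way, the symbol is -1.

-1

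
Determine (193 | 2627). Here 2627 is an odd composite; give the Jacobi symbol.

1

Reciprocity: 193 ≡ 1 and 2627 ≡ 3 (mod 4), so (193/2627) = +(2627/193).
Reduce top mod 193: now compute (118/193).
Pull out 2: since 193 ≡ 1 (mod 8), (2/193) = +1.
Reciprocity: 59 ≡ 3 and 193 ≡ 1 (mod 4), so (59/193) = +(193/59).
Reduce top mod 59: now compute (16/59).
Pull out 2^4: since 59 ≡ 3 (mod 8), (2/59) = -1, so (2/59)^4 = +1.
Reached (1/59) = 1. Collecting the sign flips along the way, the symbol is +1.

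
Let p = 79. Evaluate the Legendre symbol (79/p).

First reduce: 79 ≡ 0 (mod 79).
Top reduces to 0: gcd > 1, so the symbol is 0.

0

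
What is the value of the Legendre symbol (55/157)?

-1

Reciprocity: 55 ≡ 3 and 157 ≡ 1 (mod 4), so (55/157) = +(157/55).
Reduce top mod 55: now compute (47/55).
Reciprocity: 47 ≡ 3 and 55 ≡ 3 (mod 4), so (47/55) = −(55/47).
Reduce top mod 47: now compute (8/47).
Pull out 2^3: since 47 ≡ 7 (mod 8), (2/47) = +1, so (2/47)^3 = +1.
Reached (1/47) = 1. Collecting the sign flips along the way, the symbol is -1.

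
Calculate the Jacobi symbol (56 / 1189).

1

Pull out 2^3: since 1189 ≡ 5 (mod 8), (2/1189) = -1, so (2/1189)^3 = -1.
Reciprocity: 7 ≡ 3 and 1189 ≡ 1 (mod 4), so (7/1189) = +(1189/7).
Reduce top mod 7: now compute (6/7).
Pull out 2: since 7 ≡ 7 (mod 8), (2/7) = +1.
Reciprocity: 3 ≡ 3 and 7 ≡ 3 (mod 4), so (3/7) = −(7/3).
Reduce top mod 3: now compute (1/3).
Reached (1/3) = 1. Collecting the sign flips along the way, the symbol is +1.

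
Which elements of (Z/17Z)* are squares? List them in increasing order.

Square k = 1,…,8 (k and 17−k give the same square):
1²=1, 2²=4, 3²=9, 4²=16, 5²≡8, 6²≡2, 7²≡15, 8²≡13 (mod 17).
So the quadratic residues mod 17 are {1, 2, 4, 8, 9, 13, 15, 16}.

1, 2, 4, 8, 9, 13, 15, 16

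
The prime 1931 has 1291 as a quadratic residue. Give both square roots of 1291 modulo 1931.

Since 1931 ≡ 3 (mod 4), a square root of 1291 is 1291^((1931+1)/4) = 1291^483 mod 1931.
Repeated squaring: 1291^2≡228, 1291^4≡1778, 1291^8≡237, 1291^16≡170, 1291^32≡1866, 1291^64≡363, 1291^128≡461, 1291^256≡111 (mod 1931).
1291^483 = 1291^(256+128+64+32+2+1) ≡ 1093 (mod 1931).
Check: 1093² = 1194649 ≡ 1291 (mod 1931). The two roots are 838 and 1093.

838, 1093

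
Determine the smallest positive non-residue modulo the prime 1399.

3

(2/1399) = +1, so 2 is a residue.
(3/1399) = −1, so 3 is the smallest positive non-residue mod 1399.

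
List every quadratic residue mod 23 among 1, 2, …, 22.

1 2 3 4 6 8 9 12 13 16 18

Square k = 1,…,11 (k and 23−k give the same square):
1²=1, 2²=4, 3²=9, 4²=16, 5²≡2, 6²≡13, 7²≡3, 8²≡18, 9²≡12, 10²≡8, 11²≡6 (mod 23).
So the quadratic residues mod 23 are {1, 2, 3, 4, 6, 8, 9, 12, 13, 16, 18}.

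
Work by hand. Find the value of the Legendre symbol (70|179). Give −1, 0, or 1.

1

Pull out 2: since 179 ≡ 3 (mod 8), (2/179) = -1.
Reciprocity: 35 ≡ 3 and 179 ≡ 3 (mod 4), so (35/179) = −(179/35).
Reduce top mod 35: now compute (4/35).
Pull out 2^2: since 35 ≡ 3 (mod 8), (2/35) = -1, so (2/35)^2 = +1.
Reached (1/35) = 1. Collecting the sign flips along the way, the symbol is +1.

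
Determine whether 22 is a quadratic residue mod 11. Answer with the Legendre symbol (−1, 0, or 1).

First reduce: 22 ≡ 0 (mod 11).
Top reduces to 0: gcd > 1, so the symbol is 0.

0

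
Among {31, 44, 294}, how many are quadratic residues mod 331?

(31/331) = +1 → QR.
(44/331) = -1 → non-residue.
(294/331) = +1 → QR.
Total quadratic residues among the 3: 2.

2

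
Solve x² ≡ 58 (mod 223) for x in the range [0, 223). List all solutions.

110, 113

Since 223 ≡ 3 (mod 4), a square root of 58 is 58^((223+1)/4) = 58^56 mod 223.
Repeated squaring: 58^2≡19, 58^4≡138, 58^8≡89, 58^16≡116, 58^32≡76 (mod 223).
58^56 = 58^(32+16+8) ≡ 110 (mod 223).
Check: 110² = 12100 ≡ 58 (mod 223). The two roots are 110 and 113.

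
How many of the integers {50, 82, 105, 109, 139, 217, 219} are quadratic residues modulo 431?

5

(50/431) = +1 → QR.
(82/431) = +1 → QR.
(105/431) = -1 → non-residue.
(109/431) = +1 → QR.
(139/431) = +1 → QR.
(217/431) = +1 → QR.
(219/431) = -1 → non-residue.
Total quadratic residues among the 7: 5.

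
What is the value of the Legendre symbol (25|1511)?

1

Reciprocity: 25 ≡ 1 and 1511 ≡ 3 (mod 4), so (25/1511) = +(1511/25).
Reduce top mod 25: now compute (11/25).
Reciprocity: 11 ≡ 3 and 25 ≡ 1 (mod 4), so (11/25) = +(25/11).
Reduce top mod 11: now compute (3/11).
Reciprocity: 3 ≡ 3 and 11 ≡ 3 (mod 4), so (3/11) = −(11/3).
Reduce top mod 3: now compute (2/3).
Pull out 2: since 3 ≡ 3 (mod 8), (2/3) = -1.
Reached (1/3) = 1. Collecting the sign flips along the way, the symbol is +1.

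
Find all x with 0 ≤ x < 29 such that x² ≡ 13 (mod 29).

10, 19

29 ≡ 1 (mod 4), so we find a root by search.
Trying successive values, 10² = 100 ≡ 13 (mod 29). The other root is 29 − 10 = 19.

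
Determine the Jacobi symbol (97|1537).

Reciprocity: 97 ≡ 1 and 1537 ≡ 1 (mod 4), so (97/1537) = +(1537/97).
Reduce top mod 97: now compute (82/97).
Pull out 2: since 97 ≡ 1 (mod 8), (2/97) = +1.
Reciprocity: 41 ≡ 1 and 97 ≡ 1 (mod 4), so (41/97) = +(97/41).
Reduce top mod 41: now compute (15/41).
Reciprocity: 15 ≡ 3 and 41 ≡ 1 (mod 4), so (15/41) = +(41/15).
Reduce top mod 15: now compute (11/15).
Reciprocity: 11 ≡ 3 and 15 ≡ 3 (mod 4), so (11/15) = −(15/11).
Reduce top mod 11: now compute (4/11).
Pull out 2^2: since 11 ≡ 3 (mod 8), (2/11) = -1, so (2/11)^2 = +1.
Reached (1/11) = 1. Collecting the sign flips along the way, the symbol is -1.

-1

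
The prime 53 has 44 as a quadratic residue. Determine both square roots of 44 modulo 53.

53 ≡ 1 (mod 4), so we find a root by search.
Trying successive values, 16² = 256 ≡ 44 (mod 53). The other root is 53 − 16 = 37.

16, 37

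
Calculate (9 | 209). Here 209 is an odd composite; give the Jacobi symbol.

Reciprocity: 9 ≡ 1 and 209 ≡ 1 (mod 4), so (9/209) = +(209/9).
Reduce top mod 9: now compute (2/9).
Pull out 2: since 9 ≡ 1 (mod 8), (2/9) = +1.
Reached (1/9) = 1. Collecting the sign flips along the way, the symbol is +1.

1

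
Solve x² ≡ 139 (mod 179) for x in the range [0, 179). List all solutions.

Since 179 ≡ 3 (mod 4), a square root of 139 is 139^((179+1)/4) = 139^45 mod 179.
Repeated squaring: 139^2≡168, 139^4≡121, 139^8≡142, 139^16≡116, 139^32≡31 (mod 179).
139^45 = 139^(32+8+4+1) ≡ 153 (mod 179).
Check: 153² = 23409 ≡ 139 (mod 179). The two roots are 26 and 153.

26, 153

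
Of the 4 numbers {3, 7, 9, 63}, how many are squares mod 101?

(3/101) = -1 → non-residue.
(7/101) = -1 → non-residue.
(9/101) = +1 → QR.
(63/101) = -1 → non-residue.
Total quadratic residues among the 4: 1.

1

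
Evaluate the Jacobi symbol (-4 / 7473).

1

First reduce: -4 ≡ 7469 (mod 7473).
Reciprocity: 7469 ≡ 1 and 7473 ≡ 1 (mod 4), so (7469/7473) = +(7473/7469).
Reduce top mod 7469: now compute (4/7469).
Pull out 2^2: since 7469 ≡ 5 (mod 8), (2/7469) = -1, so (2/7469)^2 = +1.
Reached (1/7469) = 1. Collecting the sign flips along the way, the symbol is +1.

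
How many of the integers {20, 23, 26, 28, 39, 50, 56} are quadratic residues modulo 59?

(20/59) = +1 → QR.
(23/59) = -1 → non-residue.
(26/59) = +1 → QR.
(28/59) = +1 → QR.
(39/59) = -1 → non-residue.
(50/59) = -1 → non-residue.
(56/59) = -1 → non-residue.
Total quadratic residues among the 7: 3.

3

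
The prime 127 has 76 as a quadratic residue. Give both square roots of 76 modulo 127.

40, 87

Since 127 ≡ 3 (mod 4), a square root of 76 is 76^((127+1)/4) = 76^32 mod 127.
Repeated squaring: 76^2≡61, 76^4≡38, 76^8≡47, 76^16≡50, 76^32≡87 (mod 127).
76^32 = 76^(32) ≡ 87 (mod 127).
Check: 87² = 7569 ≡ 76 (mod 127). The two roots are 40 and 87.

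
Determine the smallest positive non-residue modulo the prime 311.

11

(2/311) = +1, so 2 is a residue.
(3/311) = +1, so 3 is a residue.
(4/311) = +1, so 4 is a residue.
(5/311) = +1, so 5 is a residue.
(6/311) = +1, so 6 is a residue.
(7/311) = +1, so 7 is a residue.
(8/311) = +1, so 8 is a residue.
(9/311) = +1, so 9 is a residue.
(10/311) = +1, so 10 is a residue.
(11/311) = −1, so 11 is the smallest positive non-residue mod 311.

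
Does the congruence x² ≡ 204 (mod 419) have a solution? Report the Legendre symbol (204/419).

Euler's criterion: (204/419) ≡ 204^209 (mod 419).
204^2 ≡ 135 (mod 419)
204^4 ≡ 208 (mod 419)
204^8 ≡ 107 (mod 419)
204^16 ≡ 136 (mod 419)
204^32 ≡ 60 (mod 419)
204^64 ≡ 248 (mod 419)
204^128 ≡ 330 (mod 419)
204^209 = 204^(128+64+16+1) ≡ 418 (mod 419).
Result is 418 ≡ −1, so (204/419) = −1.

-1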